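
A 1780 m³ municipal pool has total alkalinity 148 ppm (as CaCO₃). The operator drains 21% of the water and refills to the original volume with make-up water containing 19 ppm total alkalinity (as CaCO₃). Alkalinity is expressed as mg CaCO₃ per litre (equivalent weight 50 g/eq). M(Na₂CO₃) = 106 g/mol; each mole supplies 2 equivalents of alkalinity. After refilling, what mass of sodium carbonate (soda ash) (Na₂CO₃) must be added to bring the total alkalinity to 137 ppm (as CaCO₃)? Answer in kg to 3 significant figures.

Volume: 1780 m³ = 1,780,000 L.
After draining 21% and refilling: 148 × 0.79 + 19 × 0.21 = 120.91 ppm.
Deficit to target: 137 − 120.91 = 16.09 mg/L.
As CaCO₃: 16.09 mg/L × 1,780,000 L = 28,640 g; ÷ 50 g/eq ÷ 2 = 286.4 mol Na₂CO₃.
Mass: 286.4 × 106 = 30,360 g.

30.4 kg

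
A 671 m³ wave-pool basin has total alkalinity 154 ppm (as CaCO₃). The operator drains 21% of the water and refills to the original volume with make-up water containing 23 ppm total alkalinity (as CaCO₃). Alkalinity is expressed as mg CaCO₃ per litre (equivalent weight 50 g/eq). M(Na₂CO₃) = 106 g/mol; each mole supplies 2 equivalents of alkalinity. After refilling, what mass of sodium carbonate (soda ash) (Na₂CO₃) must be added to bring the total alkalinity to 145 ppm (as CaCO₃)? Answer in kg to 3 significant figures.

Volume: 671 m³ = 671,000 L.
After draining 21% and refilling: 154 × 0.79 + 23 × 0.21 = 126.49 ppm.
Deficit to target: 145 − 126.49 = 18.51 mg/L.
As CaCO₃: 18.51 mg/L × 671,000 L = 12,420 g; ÷ 50 g/eq ÷ 2 = 124.2 mol Na₂CO₃.
Mass: 124.2 × 106 = 13,170 g.

13.2 kg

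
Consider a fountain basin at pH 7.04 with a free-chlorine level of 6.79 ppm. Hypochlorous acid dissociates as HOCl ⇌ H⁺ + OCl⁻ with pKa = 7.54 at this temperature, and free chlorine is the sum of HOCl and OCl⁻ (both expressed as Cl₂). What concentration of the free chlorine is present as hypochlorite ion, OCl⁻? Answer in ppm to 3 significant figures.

1.63 ppm

[OCl⁻]/[HOCl] = 10^(pH − pKa) = 10^(7.04 − 7.54) = 10^-0.50 = 0.3162.
Fraction as HOCl = 1 / (1 + 0.3162) = 0.7597.
OCl⁻ = (1 − 0.7597) × 6.79 ppm = 1.631 ppm.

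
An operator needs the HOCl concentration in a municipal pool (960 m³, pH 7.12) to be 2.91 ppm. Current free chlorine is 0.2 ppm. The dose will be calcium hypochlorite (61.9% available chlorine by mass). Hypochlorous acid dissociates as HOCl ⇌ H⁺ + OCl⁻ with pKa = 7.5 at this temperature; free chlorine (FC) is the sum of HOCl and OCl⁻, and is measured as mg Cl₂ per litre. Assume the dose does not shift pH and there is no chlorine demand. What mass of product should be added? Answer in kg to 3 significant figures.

6.08 kg

Volume: 960 m³ = 960,000 L.
[OCl⁻]/[HOCl] = 10^(pH − pKa) = 10^(7.12 − 7.5) = 0.4169; fraction as HOCl = 1/(1 + 0.4169) = 0.7058.
Free chlorine required for 2.91 ppm HOCl: 2.91 / 0.7058 = 4.123 ppm.
FC to add: 4.123 − 0.2 = 3.923 mg/L as Cl₂.
Cl₂ equivalent: 3.923 mg/L × 960,000 L = 3766 g.
Product at 61.9% available Cl: 3766 / 0.619 = 6084 g.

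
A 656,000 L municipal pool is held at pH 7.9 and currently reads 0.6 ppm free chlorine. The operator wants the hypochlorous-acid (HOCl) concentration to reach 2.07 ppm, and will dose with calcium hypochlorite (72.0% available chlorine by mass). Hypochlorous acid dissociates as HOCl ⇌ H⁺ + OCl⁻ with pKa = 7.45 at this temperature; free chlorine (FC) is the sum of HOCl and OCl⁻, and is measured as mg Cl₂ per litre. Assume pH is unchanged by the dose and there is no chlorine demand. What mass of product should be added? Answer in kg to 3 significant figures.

6.65 kg

[OCl⁻]/[HOCl] = 10^(pH − pKa) = 10^(7.9 − 7.45) = 2.818; fraction as HOCl = 1/(1 + 2.818) = 0.2619.
Free chlorine required for 2.07 ppm HOCl: 2.07 / 0.2619 = 7.904 ppm.
FC to add: 7.904 − 0.6 = 7.304 mg/L as Cl₂.
Cl₂ equivalent: 7.304 mg/L × 656,000 L = 4791 g.
Product at 72.0% available Cl: 4791 / 0.72 = 6655 g.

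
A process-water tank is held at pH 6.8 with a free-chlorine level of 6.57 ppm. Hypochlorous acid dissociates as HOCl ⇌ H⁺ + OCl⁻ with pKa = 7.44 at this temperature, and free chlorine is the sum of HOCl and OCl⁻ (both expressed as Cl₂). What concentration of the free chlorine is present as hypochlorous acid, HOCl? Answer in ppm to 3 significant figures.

5.35 ppm

[OCl⁻]/[HOCl] = 10^(pH − pKa) = 10^(6.8 − 7.44) = 10^-0.64 = 0.2291.
Fraction as HOCl = 1 / (1 + 0.2291) = 0.8136.
HOCl = 0.8136 × 6.57 ppm = 5.345 ppm.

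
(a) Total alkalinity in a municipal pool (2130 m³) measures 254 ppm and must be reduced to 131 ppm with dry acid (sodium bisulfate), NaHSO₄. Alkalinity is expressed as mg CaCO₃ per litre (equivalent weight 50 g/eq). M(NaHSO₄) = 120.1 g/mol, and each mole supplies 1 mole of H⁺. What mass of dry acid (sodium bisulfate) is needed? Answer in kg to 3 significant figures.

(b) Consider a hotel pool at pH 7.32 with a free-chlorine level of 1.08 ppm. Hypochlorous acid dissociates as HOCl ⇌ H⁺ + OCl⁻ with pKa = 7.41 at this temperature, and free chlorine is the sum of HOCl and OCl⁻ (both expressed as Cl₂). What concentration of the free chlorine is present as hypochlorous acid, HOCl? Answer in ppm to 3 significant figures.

(a) 629 kg; (b) 0.596 ppm

(a) Volume: 2130 m³ = 2,130,000 L.
(a) Alkalinity to neutralize: (254 − 131) = 123 mg/L as CaCO₃ × 2,130,000 L = 262,000 g as CaCO₃.
(a) Equivalents of H⁺ required: 262,000 ÷ 50 g/eq = 5240 eq = 5240 mol NaHSO₄.
(a) Mass of NaHSO₄: 5240 × 120.1 = 629,300 g.

(b) [OCl⁻]/[HOCl] = 10^(pH − pKa) = 10^(7.32 − 7.41) = 10^-0.09 = 0.8128.
(b) Fraction as HOCl = 1 / (1 + 0.8128) = 0.5516.
(b) HOCl = 0.5516 × 1.08 ppm = 0.5958 ppm.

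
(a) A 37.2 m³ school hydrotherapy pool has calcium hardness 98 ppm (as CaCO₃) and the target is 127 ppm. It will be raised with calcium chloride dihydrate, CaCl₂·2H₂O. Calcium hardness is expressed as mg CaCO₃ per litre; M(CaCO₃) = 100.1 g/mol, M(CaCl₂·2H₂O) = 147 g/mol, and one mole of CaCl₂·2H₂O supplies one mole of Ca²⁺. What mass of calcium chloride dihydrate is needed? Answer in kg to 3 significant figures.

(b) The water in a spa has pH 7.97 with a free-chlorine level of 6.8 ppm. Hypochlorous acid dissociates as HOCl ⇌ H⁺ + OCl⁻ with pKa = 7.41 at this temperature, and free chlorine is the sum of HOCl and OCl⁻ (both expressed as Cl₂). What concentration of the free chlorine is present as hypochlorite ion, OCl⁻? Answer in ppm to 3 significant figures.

(a) 1.58 kg; (b) 5.33 ppm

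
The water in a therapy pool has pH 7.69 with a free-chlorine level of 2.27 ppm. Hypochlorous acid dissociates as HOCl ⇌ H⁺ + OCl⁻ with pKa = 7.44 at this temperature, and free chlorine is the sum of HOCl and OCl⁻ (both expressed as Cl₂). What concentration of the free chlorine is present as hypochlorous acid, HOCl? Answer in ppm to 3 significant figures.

[OCl⁻]/[HOCl] = 10^(pH − pKa) = 10^(7.69 − 7.44) = 10^0.25 = 1.778.
Fraction as HOCl = 1 / (1 + 1.778) = 0.3599.
HOCl = 0.3599 × 2.27 ppm = 0.8171 ppm.

0.817 ppm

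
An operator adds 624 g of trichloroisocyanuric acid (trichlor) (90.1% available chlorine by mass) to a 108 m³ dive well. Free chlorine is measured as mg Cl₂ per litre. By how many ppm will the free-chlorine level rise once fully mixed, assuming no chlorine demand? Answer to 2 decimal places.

5.21 ppm

Volume: 108 m³ = 108,000 L.
Available chlorine delivered: 624 g × 0.901 = 562.2 g as Cl₂.
Concentration rise: 562.2 g / 108,000 L = 5.206 mg/L = 5.21 ppm.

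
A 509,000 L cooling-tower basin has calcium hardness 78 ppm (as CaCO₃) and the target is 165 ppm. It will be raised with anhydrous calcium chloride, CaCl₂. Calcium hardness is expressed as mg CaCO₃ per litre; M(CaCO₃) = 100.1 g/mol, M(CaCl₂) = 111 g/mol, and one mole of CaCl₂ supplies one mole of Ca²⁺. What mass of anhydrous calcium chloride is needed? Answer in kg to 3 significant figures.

49.1 kg

Hardness to add: (165 − 78) = 87 mg/L as CaCO₃ × 509,000 L = 44,280 g as CaCO₃.
Moles of Ca²⁺ (1 mol Ca²⁺ ≡ 1 mol CaCO₃): 44,280 / 100.1 g/mol = 442.4 mol.
Mass of CaCl₂: 442.4 × 111 = 49,110 g.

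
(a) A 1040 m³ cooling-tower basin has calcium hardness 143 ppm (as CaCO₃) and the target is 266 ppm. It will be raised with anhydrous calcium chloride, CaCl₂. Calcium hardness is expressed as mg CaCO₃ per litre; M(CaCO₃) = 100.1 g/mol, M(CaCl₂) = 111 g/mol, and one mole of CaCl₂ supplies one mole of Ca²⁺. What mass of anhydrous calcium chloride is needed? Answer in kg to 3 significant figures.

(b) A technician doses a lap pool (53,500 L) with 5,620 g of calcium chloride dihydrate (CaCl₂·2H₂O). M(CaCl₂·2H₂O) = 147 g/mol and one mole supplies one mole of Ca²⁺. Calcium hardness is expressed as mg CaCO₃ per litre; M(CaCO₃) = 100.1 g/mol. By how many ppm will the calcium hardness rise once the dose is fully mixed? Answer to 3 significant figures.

(a) 142 kg; (b) 71.5 ppm

(a) Volume: 1040 m³ = 1,040,000 L.
(a) Hardness to add: (266 − 143) = 123 mg/L as CaCO₃ × 1,040,000 L = 127,900 g as CaCO₃.
(a) Moles of Ca²⁺ (1 mol Ca²⁺ ≡ 1 mol CaCO₃): 127,900 / 100.1 g/mol = 1278 mol.
(a) Mass of CaCl₂: 1278 × 111 = 141,800 g.

(b) Moles of Ca²⁺: 5,620 g ÷ 147 g/mol = 38.23 mol.
(b) As CaCO₃: 38.23 mol × 100.1 g/mol = 3827 g.
(b) Rise: 3827 g / 53,500 L × 1000 = 71.53 mg/L.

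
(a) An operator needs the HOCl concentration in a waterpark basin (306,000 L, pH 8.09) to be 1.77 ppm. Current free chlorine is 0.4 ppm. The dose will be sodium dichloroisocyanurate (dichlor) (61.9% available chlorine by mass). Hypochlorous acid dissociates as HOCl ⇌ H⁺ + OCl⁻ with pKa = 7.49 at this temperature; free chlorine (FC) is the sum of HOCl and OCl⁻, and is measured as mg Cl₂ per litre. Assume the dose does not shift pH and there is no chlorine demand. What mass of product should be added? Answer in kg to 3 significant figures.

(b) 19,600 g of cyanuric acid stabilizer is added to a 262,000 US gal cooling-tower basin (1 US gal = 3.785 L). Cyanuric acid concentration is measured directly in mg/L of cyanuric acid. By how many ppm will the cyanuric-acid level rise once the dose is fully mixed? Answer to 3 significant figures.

(a) [OCl⁻]/[HOCl] = 10^(pH − pKa) = 10^(8.09 − 7.49) = 3.981; fraction as HOCl = 1/(1 + 3.981) = 0.2008.
(a) Free chlorine required for 1.77 ppm HOCl: 1.77 / 0.2008 = 8.816 ppm.
(a) FC to add: 8.816 − 0.4 = 8.416 mg/L as Cl₂.
(a) Cl₂ equivalent: 8.416 mg/L × 306,000 L = 2575 g.
(a) Product at 61.9% available Cl: 2575 / 0.619 = 4161 g.

(b) Volume: 262,000 US gal × 3.785 L/gal = 991,670 L.
(b) Rise: 19,600 g / 991,670 L × 1000 = 19.76 mg/L.

(a) 4.16 kg; (b) 19.8 ppm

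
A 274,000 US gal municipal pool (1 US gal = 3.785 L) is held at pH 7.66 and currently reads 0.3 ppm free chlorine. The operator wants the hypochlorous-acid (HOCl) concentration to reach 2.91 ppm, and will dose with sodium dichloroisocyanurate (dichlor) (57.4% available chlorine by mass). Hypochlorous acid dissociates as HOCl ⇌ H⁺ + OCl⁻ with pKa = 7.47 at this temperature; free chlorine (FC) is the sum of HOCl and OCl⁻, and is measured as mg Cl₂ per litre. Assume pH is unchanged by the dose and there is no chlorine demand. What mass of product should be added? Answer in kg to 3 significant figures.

12.9 kg

Volume: 274,000 US gal × 3.785 L/gal = 1,037,090 L.
[OCl⁻]/[HOCl] = 10^(pH − pKa) = 10^(7.66 − 7.47) = 1.549; fraction as HOCl = 1/(1 + 1.549) = 0.3923.
Free chlorine required for 2.91 ppm HOCl: 2.91 / 0.3923 = 7.417 ppm.
FC to add: 7.417 − 0.3 = 7.117 mg/L as Cl₂.
Cl₂ equivalent: 7.117 mg/L × 1,037,090 L = 7381 g.
Product at 57.4% available Cl: 7381 / 0.574 = 12,860 g.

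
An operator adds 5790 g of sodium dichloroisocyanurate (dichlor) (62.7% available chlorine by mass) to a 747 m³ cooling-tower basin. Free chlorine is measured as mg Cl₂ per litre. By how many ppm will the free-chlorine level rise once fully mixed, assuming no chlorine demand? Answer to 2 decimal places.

Volume: 747 m³ = 747,000 L.
Available chlorine delivered: 5790 g × 0.627 = 3630 g as Cl₂.
Concentration rise: 3630 g / 747,000 L = 4.86 mg/L = 4.86 ppm.

4.86 ppm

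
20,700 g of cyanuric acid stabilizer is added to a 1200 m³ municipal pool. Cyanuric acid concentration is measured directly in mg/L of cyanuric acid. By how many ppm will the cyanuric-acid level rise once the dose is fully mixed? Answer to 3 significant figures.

Volume: 1200 m³ = 1,200,000 L.
Rise: 20,700 g / 1,200,000 L × 1000 = 17.25 mg/L.

17.2 ppm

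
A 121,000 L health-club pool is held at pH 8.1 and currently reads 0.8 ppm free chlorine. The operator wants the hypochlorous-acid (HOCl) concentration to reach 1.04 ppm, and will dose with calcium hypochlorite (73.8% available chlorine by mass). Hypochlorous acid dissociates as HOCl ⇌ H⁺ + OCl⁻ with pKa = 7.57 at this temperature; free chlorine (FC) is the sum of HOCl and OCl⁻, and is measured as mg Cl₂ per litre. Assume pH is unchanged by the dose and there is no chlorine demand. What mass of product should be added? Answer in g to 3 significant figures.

617 g

[OCl⁻]/[HOCl] = 10^(pH − pKa) = 10^(8.1 − 7.57) = 3.388; fraction as HOCl = 1/(1 + 3.388) = 0.2279.
Free chlorine required for 1.04 ppm HOCl: 1.04 / 0.2279 = 4.564 ppm.
FC to add: 4.564 − 0.8 = 3.764 mg/L as Cl₂.
Cl₂ equivalent: 3.764 mg/L × 121,000 L = 455.4 g.
Product at 73.8% available Cl: 455.4 / 0.738 = 617.1 g.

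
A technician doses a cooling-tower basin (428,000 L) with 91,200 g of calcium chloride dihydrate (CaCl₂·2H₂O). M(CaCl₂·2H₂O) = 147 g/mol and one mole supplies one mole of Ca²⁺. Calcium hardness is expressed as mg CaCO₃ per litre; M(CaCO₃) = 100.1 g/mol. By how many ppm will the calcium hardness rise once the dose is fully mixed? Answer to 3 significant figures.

145 ppm

Moles of Ca²⁺: 91,200 g ÷ 147 g/mol = 620.4 mol.
As CaCO₃: 620.4 mol × 100.1 g/mol = 62,100 g.
Rise: 62,100 g / 428,000 L × 1000 = 145.1 mg/L.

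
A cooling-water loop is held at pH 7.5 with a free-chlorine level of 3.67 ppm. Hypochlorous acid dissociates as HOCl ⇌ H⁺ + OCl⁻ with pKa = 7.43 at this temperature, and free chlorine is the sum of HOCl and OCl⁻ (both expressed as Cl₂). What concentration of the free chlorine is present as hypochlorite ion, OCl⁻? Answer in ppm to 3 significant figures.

[OCl⁻]/[HOCl] = 10^(pH − pKa) = 10^(7.5 − 7.43) = 10^0.07 = 1.175.
Fraction as HOCl = 1 / (1 + 1.175) = 0.4598.
OCl⁻ = (1 − 0.4598) × 3.67 ppm = 1.983 ppm.

1.98 ppm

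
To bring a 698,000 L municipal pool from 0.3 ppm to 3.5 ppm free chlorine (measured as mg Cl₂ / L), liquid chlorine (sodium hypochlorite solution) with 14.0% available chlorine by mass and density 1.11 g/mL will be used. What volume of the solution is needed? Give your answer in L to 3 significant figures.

Chlorine deficit: 3.5 − 0.3 = 3.2 ppm = 3.2 mg/L as Cl₂.
Cl₂ equivalent needed: 3.2 mg/L × 698,000 L = 2,234,000 mg = 2234 g.
Product at 14.0% available chlorine: 2234 / 0.14 = 15,950 g.
Volume at density 1.11 g/mL: 15,950 g ÷ 1.11 g/mL = 14,370 mL.

14.4 L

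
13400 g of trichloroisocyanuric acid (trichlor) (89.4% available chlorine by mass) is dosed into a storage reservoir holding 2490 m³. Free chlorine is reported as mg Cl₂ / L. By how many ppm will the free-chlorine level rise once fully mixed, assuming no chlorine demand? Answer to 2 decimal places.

Volume: 2490 m³ = 2,490,000 L.
Available chlorine delivered: 13,400 g × 0.894 = 11,980 g as Cl₂.
Concentration rise: 11,980 g / 2,490,000 L = 4.811 mg/L = 4.81 ppm.

4.81 ppm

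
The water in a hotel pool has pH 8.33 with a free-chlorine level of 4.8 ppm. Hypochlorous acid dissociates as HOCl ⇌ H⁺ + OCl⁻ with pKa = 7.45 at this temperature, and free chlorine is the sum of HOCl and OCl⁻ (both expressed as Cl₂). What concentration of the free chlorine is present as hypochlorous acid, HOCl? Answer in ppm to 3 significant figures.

[OCl⁻]/[HOCl] = 10^(pH − pKa) = 10^(8.33 − 7.45) = 10^0.88 = 7.586.
Fraction as HOCl = 1 / (1 + 7.586) = 0.1165.
HOCl = 0.1165 × 4.8 ppm = 0.5591 ppm.

0.559 ppm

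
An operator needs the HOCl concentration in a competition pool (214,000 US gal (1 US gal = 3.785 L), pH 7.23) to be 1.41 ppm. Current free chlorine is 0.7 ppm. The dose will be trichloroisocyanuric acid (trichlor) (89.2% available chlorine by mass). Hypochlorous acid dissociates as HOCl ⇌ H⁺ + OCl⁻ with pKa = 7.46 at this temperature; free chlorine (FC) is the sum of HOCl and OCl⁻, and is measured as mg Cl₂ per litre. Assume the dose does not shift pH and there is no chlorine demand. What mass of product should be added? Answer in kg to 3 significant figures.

Volume: 214,000 US gal × 3.785 L/gal = 809,990 L.
[OCl⁻]/[HOCl] = 10^(pH − pKa) = 10^(7.23 − 7.46) = 0.5888; fraction as HOCl = 1/(1 + 0.5888) = 0.6294.
Free chlorine required for 1.41 ppm HOCl: 1.41 / 0.6294 = 2.24 ppm.
FC to add: 2.24 − 0.7 = 1.54 mg/L as Cl₂.
Cl₂ equivalent: 1.54 mg/L × 809,990 L = 1248 g.
Product at 89.2% available Cl: 1248 / 0.892 = 1399 g.

1.40 kg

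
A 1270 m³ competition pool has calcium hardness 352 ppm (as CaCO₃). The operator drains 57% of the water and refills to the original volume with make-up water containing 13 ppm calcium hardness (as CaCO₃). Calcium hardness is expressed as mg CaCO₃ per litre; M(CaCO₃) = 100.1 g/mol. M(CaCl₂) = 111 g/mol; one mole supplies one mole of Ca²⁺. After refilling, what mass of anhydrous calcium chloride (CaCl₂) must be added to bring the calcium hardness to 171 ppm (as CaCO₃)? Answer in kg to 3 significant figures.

17.2 kg

Volume: 1270 m³ = 1,270,000 L.
After draining 57% and refilling: 352 × 0.43 + 13 × 0.57 = 158.77 ppm.
Deficit to target: 171 − 158.77 = 12.23 mg/L.
As CaCO₃: 12.23 mg/L × 1,270,000 L = 15,530 g; ÷ 100.1 = 155.2 mol Ca²⁺.
Mass: 155.2 × 111 = 17,220 g.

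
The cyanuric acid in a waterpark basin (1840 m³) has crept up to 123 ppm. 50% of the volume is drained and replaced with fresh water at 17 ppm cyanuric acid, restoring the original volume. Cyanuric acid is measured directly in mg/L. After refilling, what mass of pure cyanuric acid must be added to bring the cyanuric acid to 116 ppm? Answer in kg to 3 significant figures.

Volume: 1840 m³ = 1,840,000 L.
After draining 50% and refilling: 123 × 0.50 + 17 × 0.50 = 70 ppm.
Deficit to target: 116 − 70 = 46 mg/L.
Mass: 46 mg/L × 1,840,000 L = 84,640 g cyanuric acid.

84.6 kg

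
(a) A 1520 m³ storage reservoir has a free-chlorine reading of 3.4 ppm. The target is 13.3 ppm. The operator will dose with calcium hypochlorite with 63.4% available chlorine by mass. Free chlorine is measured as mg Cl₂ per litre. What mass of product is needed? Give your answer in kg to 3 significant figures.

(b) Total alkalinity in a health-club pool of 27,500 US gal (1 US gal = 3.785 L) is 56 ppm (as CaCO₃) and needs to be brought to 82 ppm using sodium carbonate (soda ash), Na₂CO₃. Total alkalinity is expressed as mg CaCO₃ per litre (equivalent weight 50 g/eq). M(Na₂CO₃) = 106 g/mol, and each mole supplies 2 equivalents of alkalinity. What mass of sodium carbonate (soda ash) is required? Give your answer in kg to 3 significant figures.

(a) 23.7 kg; (b) 2.87 kg

(a) Volume: 1520 m³ = 1,520,000 L.
(a) Chlorine deficit: 13.3 − 3.4 = 9.9 ppm = 9.9 mg/L as Cl₂.
(a) Cl₂ equivalent needed: 9.9 mg/L × 1,520,000 L = 15,050,000 mg = 15,050 g.
(a) Product at 63.4% available chlorine: 15,050 / 0.634 = 23,740 g.

(b) Volume: 27,500 US gal × 3.785 L/gal = 104,088 L.
(b) Alkalinity to add: (82 − 56) = 26 mg/L as CaCO₃ × 104,088 L = 2706 g as CaCO₃.
(b) Equivalents: 2706 g ÷ 50 g/eq = 54.13 eq.
(b) Each mole of Na₂CO₃ supplies 2 eq, so 54.13 / 2 = 27.06 mol.
(b) Mass: 27.06 mol × 106 g/mol = 2869 g.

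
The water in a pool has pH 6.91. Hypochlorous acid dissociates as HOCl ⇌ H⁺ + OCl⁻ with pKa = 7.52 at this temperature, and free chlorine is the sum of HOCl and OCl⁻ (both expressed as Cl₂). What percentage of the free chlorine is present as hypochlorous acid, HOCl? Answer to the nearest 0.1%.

[OCl⁻]/[HOCl] = 10^(pH − pKa) = 10^(6.91 − 7.52) = 10^-0.61 = 0.2455.
Fraction as HOCl = 1 / (1 + 0.2455) = 0.8029.

80.3%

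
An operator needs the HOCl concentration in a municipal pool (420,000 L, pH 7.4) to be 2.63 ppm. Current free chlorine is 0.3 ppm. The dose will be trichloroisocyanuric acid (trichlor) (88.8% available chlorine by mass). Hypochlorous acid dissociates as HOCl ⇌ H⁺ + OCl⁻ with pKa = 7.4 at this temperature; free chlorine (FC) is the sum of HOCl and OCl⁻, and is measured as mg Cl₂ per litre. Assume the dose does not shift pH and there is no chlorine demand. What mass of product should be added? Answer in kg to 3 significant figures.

[OCl⁻]/[HOCl] = 10^(pH − pKa) = 10^(7.4 − 7.4) = 1; fraction as HOCl = 1/(1 + 1) = 0.5.
Free chlorine required for 2.63 ppm HOCl: 2.63 / 0.5 = 5.26 ppm.
FC to add: 5.26 − 0.3 = 4.96 mg/L as Cl₂.
Cl₂ equivalent: 4.96 mg/L × 420,000 L = 2083 g.
Product at 88.8% available Cl: 2083 / 0.888 = 2346 g.

2.35 kg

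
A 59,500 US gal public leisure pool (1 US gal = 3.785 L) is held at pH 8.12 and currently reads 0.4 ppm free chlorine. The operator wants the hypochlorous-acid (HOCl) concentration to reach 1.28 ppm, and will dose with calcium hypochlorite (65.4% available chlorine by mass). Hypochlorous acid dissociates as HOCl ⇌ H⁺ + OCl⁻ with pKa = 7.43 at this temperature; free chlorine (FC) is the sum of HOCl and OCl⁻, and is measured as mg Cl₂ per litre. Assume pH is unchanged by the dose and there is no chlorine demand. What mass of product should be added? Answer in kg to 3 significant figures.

Volume: 59,500 US gal × 3.785 L/gal = 225,208 L.
[OCl⁻]/[HOCl] = 10^(pH − pKa) = 10^(8.12 − 7.43) = 4.898; fraction as HOCl = 1/(1 + 4.898) = 0.1696.
Free chlorine required for 1.28 ppm HOCl: 1.28 / 0.1696 = 7.549 ppm.
FC to add: 7.549 − 0.4 = 7.149 mg/L as Cl₂.
Cl₂ equivalent: 7.149 mg/L × 225,208 L = 1610 g.
Product at 65.4% available Cl: 1610 / 0.654 = 2462 g.

2.46 kg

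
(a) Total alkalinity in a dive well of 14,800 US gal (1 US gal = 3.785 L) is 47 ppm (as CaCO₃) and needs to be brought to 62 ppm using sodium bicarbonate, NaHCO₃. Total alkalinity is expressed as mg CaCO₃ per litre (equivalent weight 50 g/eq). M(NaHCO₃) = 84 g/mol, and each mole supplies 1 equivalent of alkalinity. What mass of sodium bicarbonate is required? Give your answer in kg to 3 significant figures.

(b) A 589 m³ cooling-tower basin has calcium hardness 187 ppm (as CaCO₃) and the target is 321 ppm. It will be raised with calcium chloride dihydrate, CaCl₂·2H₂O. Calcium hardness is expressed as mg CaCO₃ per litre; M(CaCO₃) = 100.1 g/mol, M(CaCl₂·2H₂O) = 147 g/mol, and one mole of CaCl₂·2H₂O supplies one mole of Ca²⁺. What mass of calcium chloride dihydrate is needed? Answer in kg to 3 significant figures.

(a) 1.41 kg; (b) 116 kg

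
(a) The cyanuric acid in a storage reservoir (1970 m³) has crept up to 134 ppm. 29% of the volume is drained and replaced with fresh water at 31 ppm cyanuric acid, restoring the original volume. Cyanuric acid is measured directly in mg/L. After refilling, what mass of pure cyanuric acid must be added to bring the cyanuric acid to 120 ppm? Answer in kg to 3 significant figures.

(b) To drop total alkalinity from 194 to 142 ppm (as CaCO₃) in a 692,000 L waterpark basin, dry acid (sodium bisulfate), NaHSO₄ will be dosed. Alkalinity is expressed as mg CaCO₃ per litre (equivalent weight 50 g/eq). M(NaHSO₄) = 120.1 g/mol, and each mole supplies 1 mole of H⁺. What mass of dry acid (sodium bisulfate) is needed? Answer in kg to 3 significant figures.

(a) Volume: 1970 m³ = 1,970,000 L.
(a) After draining 29% and refilling: 134 × 0.71 + 31 × 0.29 = 104.13 ppm.
(a) Deficit to target: 120 − 104.13 = 15.87 mg/L.
(a) Mass: 15.87 mg/L × 1,970,000 L = 31,260 g cyanuric acid.

(b) Alkalinity to neutralize: (194 − 142) = 52 mg/L as CaCO₃ × 692,000 L = 35,980 g as CaCO₃.
(b) Equivalents of H⁺ required: 35,980 ÷ 50 g/eq = 719.7 eq = 719.7 mol NaHSO₄.
(b) Mass of NaHSO₄: 719.7 × 120.1 = 86,430 g.

(a) 31.3 kg; (b) 86.4 kg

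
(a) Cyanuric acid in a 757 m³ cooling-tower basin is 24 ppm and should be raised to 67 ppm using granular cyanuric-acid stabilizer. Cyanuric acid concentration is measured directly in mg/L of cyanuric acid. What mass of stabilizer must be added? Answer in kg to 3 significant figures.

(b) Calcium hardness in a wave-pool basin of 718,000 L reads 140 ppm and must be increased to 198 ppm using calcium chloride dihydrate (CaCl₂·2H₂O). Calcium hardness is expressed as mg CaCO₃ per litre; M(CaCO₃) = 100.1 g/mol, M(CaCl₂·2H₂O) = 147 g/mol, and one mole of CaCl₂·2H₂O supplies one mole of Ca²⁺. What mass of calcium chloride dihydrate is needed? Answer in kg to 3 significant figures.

(a) Volume: 757 m³ = 757,000 L.
(a) CYA to add: (67 − 24) = 43 mg/L × 757,000 L = 32,550 g cyanuric acid.

(b) Hardness to add: (198 − 140) = 58 mg/L as CaCO₃ × 718,000 L = 41,640 g as CaCO₃.
(b) Moles of Ca²⁺ (1 mol Ca²⁺ ≡ 1 mol CaCO₃): 41,640 / 100.1 g/mol = 416 mol.
(b) Mass of CaCl₂·2H₂O: 416 × 147 = 61,160 g.

(a) 32.6 kg; (b) 61.2 kg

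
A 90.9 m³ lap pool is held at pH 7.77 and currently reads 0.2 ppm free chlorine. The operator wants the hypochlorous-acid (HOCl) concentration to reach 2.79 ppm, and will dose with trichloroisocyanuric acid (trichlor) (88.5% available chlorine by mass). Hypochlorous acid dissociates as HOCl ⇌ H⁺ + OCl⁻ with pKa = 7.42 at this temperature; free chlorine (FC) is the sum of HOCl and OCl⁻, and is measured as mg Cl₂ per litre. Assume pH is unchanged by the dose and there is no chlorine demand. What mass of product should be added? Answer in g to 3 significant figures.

908 g

Volume: 90.9 m³ = 90,900 L.
[OCl⁻]/[HOCl] = 10^(pH − pKa) = 10^(7.77 − 7.42) = 2.239; fraction as HOCl = 1/(1 + 2.239) = 0.3088.
Free chlorine required for 2.79 ppm HOCl: 2.79 / 0.3088 = 9.036 ppm.
FC to add: 9.036 − 0.2 = 8.836 mg/L as Cl₂.
Cl₂ equivalent: 8.836 mg/L × 90,900 L = 803.2 g.
Product at 88.5% available Cl: 803.2 / 0.885 = 907.6 g.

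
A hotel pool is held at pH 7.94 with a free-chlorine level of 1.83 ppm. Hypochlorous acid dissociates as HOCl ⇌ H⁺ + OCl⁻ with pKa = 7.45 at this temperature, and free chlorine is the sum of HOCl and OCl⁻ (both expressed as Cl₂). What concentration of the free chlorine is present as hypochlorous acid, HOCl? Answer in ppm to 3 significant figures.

0.447 ppm

[OCl⁻]/[HOCl] = 10^(pH − pKa) = 10^(7.94 − 7.45) = 10^0.49 = 3.09.
Fraction as HOCl = 1 / (1 + 3.09) = 0.2445.
HOCl = 0.2445 × 1.83 ppm = 0.4474 ppm.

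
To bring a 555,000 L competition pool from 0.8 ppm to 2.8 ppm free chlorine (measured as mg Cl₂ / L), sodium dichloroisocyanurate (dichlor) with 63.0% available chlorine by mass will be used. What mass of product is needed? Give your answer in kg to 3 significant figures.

1.76 kg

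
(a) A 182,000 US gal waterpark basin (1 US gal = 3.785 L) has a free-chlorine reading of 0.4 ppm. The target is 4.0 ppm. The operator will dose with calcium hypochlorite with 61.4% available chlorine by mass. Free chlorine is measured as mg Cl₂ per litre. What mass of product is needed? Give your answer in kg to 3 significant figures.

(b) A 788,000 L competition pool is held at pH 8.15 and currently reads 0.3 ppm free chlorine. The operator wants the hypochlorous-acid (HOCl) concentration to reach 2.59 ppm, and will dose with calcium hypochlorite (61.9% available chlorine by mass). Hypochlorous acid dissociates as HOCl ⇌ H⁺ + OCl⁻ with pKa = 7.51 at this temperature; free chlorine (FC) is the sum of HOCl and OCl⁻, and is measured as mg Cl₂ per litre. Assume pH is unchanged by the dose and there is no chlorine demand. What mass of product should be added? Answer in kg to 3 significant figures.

(a) 4.04 kg; (b) 17.3 kg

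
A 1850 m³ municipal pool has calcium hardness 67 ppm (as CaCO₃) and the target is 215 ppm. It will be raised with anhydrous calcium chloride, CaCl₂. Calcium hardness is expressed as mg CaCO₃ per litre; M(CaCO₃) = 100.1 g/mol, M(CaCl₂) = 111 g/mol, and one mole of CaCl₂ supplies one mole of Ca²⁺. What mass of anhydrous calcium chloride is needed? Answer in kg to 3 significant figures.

Volume: 1850 m³ = 1,850,000 L.
Hardness to add: (215 − 67) = 148 mg/L as CaCO₃ × 1,850,000 L = 273,800 g as CaCO₃.
Moles of Ca²⁺ (1 mol Ca²⁺ ≡ 1 mol CaCO₃): 273,800 / 100.1 g/mol = 2735 mol.
Mass of CaCl₂: 2735 × 111 = 303,600 g.

304 kg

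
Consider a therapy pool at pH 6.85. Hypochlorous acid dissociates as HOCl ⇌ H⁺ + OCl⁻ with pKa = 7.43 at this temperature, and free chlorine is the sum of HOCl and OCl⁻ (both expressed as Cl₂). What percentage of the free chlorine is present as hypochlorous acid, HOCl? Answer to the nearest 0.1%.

[OCl⁻]/[HOCl] = 10^(pH − pKa) = 10^(6.85 − 7.43) = 10^-0.58 = 0.263.
Fraction as HOCl = 1 / (1 + 0.263) = 0.7917.

79.2%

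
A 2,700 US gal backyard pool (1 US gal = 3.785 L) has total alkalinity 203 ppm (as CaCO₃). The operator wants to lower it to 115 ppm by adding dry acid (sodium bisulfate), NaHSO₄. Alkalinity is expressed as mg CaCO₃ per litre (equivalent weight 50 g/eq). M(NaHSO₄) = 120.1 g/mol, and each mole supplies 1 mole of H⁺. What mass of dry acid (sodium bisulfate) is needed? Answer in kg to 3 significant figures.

Volume: 2,700 US gal × 3.785 L/gal = 10,220 L.
Alkalinity to neutralize: (203 − 115) = 88 mg/L as CaCO₃ × 10,220 L = 899.3 g as CaCO₃.
Equivalents of H⁺ required: 899.3 ÷ 50 g/eq = 17.99 eq = 17.99 mol NaHSO₄.
Mass of NaHSO₄: 17.99 × 120.1 = 2160 g.

2.16 kg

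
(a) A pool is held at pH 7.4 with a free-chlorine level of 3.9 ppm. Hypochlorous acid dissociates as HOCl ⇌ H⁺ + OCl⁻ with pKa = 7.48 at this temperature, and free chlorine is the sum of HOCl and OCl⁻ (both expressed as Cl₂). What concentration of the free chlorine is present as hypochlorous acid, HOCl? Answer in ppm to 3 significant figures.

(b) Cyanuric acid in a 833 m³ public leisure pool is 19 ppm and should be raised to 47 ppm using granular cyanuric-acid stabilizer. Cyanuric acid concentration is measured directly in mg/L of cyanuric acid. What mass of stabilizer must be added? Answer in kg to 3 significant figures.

(a) 2.13 ppm; (b) 23.3 kg

(a) [OCl⁻]/[HOCl] = 10^(pH − pKa) = 10^(7.4 − 7.48) = 10^-0.08 = 0.8318.
(a) Fraction as HOCl = 1 / (1 + 0.8318) = 0.5459.
(a) HOCl = 0.5459 × 3.9 ppm = 2.129 ppm.

(b) Volume: 833 m³ = 833,000 L.
(b) CYA to add: (47 − 19) = 28 mg/L × 833,000 L = 23,320 g cyanuric acid.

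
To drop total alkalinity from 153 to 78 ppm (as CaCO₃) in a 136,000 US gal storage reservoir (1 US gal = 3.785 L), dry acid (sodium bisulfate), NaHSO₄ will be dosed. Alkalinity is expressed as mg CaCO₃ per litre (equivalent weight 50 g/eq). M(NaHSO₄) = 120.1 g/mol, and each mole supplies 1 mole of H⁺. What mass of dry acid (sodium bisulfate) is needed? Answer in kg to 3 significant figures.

92.7 kg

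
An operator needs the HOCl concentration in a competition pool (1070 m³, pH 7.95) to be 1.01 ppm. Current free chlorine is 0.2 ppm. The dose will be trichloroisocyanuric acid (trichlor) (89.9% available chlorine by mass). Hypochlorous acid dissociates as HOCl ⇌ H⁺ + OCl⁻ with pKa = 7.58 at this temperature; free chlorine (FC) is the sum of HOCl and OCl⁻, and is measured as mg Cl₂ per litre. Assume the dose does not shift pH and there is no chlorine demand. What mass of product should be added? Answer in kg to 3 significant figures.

Volume: 1070 m³ = 1,070,000 L.
[OCl⁻]/[HOCl] = 10^(pH − pKa) = 10^(7.95 − 7.58) = 2.344; fraction as HOCl = 1/(1 + 2.344) = 0.299.
Free chlorine required for 1.01 ppm HOCl: 1.01 / 0.299 = 3.378 ppm.
FC to add: 3.378 − 0.2 = 3.178 mg/L as Cl₂.
Cl₂ equivalent: 3.178 mg/L × 1,070,000 L = 3400 g.
Product at 89.9% available Cl: 3400 / 0.899 = 3782 g.

3.78 kg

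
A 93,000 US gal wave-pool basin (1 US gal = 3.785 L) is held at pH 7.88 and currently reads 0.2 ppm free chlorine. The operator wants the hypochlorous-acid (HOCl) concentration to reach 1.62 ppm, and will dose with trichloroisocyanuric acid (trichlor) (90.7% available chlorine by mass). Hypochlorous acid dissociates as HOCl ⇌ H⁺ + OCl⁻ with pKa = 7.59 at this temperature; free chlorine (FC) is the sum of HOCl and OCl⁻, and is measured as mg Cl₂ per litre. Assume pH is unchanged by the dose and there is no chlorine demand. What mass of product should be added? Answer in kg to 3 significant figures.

1.78 kg

Volume: 93,000 US gal × 3.785 L/gal = 352,005 L.
[OCl⁻]/[HOCl] = 10^(pH − pKa) = 10^(7.88 − 7.59) = 1.95; fraction as HOCl = 1/(1 + 1.95) = 0.339.
Free chlorine required for 1.62 ppm HOCl: 1.62 / 0.339 = 4.779 ppm.
FC to add: 4.779 − 0.2 = 4.579 mg/L as Cl₂.
Cl₂ equivalent: 4.579 mg/L × 352,005 L = 1612 g.
Product at 90.7% available Cl: 1612 / 0.907 = 1777 g.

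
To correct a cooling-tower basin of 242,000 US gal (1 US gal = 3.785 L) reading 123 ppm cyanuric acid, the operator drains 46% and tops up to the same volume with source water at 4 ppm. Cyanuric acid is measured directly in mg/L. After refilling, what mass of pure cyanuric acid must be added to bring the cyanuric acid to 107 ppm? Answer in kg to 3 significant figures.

Volume: 242,000 US gal × 3.785 L/gal = 915,970 L.
After draining 46% and refilling: 123 × 0.54 + 4 × 0.46 = 68.26 ppm.
Deficit to target: 107 − 68.26 = 38.74 mg/L.
Mass: 38.74 mg/L × 915,970 L = 35,480 g cyanuric acid.

35.5 kg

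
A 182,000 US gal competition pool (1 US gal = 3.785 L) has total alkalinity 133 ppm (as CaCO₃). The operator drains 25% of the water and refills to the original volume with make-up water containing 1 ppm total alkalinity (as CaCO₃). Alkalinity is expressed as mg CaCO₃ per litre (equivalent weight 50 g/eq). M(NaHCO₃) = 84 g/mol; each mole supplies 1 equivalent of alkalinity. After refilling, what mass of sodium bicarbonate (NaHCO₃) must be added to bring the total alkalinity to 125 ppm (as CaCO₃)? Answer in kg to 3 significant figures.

28.9 kg

Volume: 182,000 US gal × 3.785 L/gal = 688,870 L.
After draining 25% and refilling: 133 × 0.75 + 1 × 0.25 = 100 ppm.
Deficit to target: 125 − 100 = 25 mg/L.
As CaCO₃: 25 mg/L × 688,870 L = 17,220 g; ÷ 50 g/eq ÷ 1 = 344.4 mol NaHCO₃.
Mass: 344.4 × 84 = 28,930 g.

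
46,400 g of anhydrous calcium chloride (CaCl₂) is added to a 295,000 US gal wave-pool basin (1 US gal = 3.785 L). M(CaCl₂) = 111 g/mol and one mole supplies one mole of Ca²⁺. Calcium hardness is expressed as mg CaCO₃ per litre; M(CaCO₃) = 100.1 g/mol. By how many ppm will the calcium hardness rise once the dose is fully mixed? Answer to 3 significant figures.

37.5 ppm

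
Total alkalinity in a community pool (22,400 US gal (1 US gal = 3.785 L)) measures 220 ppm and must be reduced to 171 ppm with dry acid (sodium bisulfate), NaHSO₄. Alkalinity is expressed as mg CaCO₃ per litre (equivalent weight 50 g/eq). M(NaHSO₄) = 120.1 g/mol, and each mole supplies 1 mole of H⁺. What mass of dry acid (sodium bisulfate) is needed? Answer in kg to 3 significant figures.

9.98 kg

Volume: 22,400 US gal × 3.785 L/gal = 84,784 L.
Alkalinity to neutralize: (220 − 171) = 49 mg/L as CaCO₃ × 84,784 L = 4154 g as CaCO₃.
Equivalents of H⁺ required: 4154 ÷ 50 g/eq = 83.09 eq = 83.09 mol NaHSO₄.
Mass of NaHSO₄: 83.09 × 120.1 = 9979 g.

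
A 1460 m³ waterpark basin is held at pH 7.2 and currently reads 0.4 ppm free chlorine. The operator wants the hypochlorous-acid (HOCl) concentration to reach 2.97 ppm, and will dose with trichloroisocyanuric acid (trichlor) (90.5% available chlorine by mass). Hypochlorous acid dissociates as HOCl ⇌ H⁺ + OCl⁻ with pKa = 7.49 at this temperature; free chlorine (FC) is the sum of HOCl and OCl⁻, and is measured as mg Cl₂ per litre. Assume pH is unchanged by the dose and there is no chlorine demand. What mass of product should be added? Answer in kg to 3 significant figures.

Volume: 1460 m³ = 1,460,000 L.
[OCl⁻]/[HOCl] = 10^(pH − pKa) = 10^(7.2 − 7.49) = 0.5129; fraction as HOCl = 1/(1 + 0.5129) = 0.661.
Free chlorine required for 2.97 ppm HOCl: 2.97 / 0.661 = 4.493 ppm.
FC to add: 4.493 − 0.4 = 4.093 mg/L as Cl₂.
Cl₂ equivalent: 4.093 mg/L × 1,460,000 L = 5976 g.
Product at 90.5% available Cl: 5976 / 0.905 = 6603 g.

6.60 kg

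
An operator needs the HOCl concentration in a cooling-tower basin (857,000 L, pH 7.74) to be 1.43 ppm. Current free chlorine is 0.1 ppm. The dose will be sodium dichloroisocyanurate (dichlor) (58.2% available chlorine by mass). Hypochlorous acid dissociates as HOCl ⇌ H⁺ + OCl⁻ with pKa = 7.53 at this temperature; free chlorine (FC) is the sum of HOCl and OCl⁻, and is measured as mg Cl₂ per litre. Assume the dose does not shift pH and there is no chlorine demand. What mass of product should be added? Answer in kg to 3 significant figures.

5.37 kg

[OCl⁻]/[HOCl] = 10^(pH − pKa) = 10^(7.74 − 7.53) = 1.622; fraction as HOCl = 1/(1 + 1.622) = 0.3814.
Free chlorine required for 1.43 ppm HOCl: 1.43 / 0.3814 = 3.749 ppm.
FC to add: 3.749 − 0.1 = 3.649 mg/L as Cl₂.
Cl₂ equivalent: 3.649 mg/L × 857,000 L = 3127 g.
Product at 58.2% available Cl: 3127 / 0.582 = 5373 g.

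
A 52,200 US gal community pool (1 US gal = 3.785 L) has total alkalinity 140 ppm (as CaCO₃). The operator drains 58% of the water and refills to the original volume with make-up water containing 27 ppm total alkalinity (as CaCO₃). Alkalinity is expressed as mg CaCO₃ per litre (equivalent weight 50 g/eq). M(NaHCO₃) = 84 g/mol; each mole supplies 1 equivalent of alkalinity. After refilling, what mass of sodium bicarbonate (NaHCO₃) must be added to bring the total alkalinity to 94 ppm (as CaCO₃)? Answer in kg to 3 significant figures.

Volume: 52,200 US gal × 3.785 L/gal = 197,577 L.
After draining 58% and refilling: 140 × 0.42 + 27 × 0.58 = 74.46 ppm.
Deficit to target: 94 − 74.46 = 19.54 mg/L.
As CaCO₃: 19.54 mg/L × 197,577 L = 3861 g; ÷ 50 g/eq ÷ 1 = 77.21 mol NaHCO₃.
Mass: 77.21 × 84 = 6486 g.

6.49 kg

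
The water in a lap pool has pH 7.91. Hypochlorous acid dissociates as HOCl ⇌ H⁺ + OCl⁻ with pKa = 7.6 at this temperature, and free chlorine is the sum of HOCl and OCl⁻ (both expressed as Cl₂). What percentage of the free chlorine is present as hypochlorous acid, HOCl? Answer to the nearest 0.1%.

[OCl⁻]/[HOCl] = 10^(pH − pKa) = 10^(7.91 − 7.6) = 10^0.31 = 2.042.
Fraction as HOCl = 1 / (1 + 2.042) = 0.3288.

32.9%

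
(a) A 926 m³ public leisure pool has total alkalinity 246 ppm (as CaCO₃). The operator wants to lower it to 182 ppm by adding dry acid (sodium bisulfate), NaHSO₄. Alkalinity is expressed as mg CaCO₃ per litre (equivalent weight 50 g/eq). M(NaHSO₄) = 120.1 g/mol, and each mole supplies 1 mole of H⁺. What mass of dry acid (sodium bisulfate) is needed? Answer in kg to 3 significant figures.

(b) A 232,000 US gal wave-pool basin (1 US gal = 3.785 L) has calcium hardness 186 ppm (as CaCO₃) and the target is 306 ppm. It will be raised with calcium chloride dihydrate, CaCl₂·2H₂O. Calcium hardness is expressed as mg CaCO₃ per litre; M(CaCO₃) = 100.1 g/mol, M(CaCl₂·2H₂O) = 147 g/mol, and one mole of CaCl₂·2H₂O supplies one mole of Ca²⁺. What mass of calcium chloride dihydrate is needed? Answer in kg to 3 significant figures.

(a) 142 kg; (b) 155 kg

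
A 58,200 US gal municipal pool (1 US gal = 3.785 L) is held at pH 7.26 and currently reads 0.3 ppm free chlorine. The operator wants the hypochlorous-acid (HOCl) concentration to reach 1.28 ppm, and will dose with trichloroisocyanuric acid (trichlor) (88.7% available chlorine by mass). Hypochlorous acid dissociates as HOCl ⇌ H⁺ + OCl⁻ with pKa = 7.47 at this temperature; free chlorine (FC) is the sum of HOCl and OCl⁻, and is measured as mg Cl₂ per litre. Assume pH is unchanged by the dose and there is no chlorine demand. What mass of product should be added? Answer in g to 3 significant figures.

439 g

Volume: 58,200 US gal × 3.785 L/gal = 220,287 L.
[OCl⁻]/[HOCl] = 10^(pH − pKa) = 10^(7.26 − 7.47) = 0.6166; fraction as HOCl = 1/(1 + 0.6166) = 0.6186.
Free chlorine required for 1.28 ppm HOCl: 1.28 / 0.6186 = 2.069 ppm.
FC to add: 2.069 − 0.3 = 1.769 mg/L as Cl₂.
Cl₂ equivalent: 1.769 mg/L × 220,287 L = 389.7 g.
Product at 88.7% available Cl: 389.7 / 0.887 = 439.4 g.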